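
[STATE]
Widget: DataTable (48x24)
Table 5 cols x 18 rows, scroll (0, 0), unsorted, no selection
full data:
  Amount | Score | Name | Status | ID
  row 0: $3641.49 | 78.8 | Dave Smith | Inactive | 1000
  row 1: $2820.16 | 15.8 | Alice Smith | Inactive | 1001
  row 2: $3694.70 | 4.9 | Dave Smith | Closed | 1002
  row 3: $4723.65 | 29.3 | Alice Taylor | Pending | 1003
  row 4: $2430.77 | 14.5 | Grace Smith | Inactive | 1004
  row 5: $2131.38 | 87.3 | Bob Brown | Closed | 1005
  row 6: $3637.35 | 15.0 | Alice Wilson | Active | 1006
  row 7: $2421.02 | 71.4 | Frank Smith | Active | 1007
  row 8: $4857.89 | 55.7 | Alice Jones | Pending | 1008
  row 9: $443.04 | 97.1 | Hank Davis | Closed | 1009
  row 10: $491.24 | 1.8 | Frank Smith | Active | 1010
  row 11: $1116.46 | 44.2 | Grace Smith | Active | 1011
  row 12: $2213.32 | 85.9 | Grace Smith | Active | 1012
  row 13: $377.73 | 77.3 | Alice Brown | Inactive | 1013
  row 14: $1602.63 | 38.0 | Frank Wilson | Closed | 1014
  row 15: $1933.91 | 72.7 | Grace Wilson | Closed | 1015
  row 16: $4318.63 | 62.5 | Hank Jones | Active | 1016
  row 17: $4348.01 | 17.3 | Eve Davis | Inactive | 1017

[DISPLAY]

Amount  │Score│Name        │Status  │ID         
────────┼─────┼────────────┼────────┼────       
$3641.49│78.8 │Dave Smith  │Inactive│1000       
$2820.16│15.8 │Alice Smith │Inactive│1001       
$3694.70│4.9  │Dave Smith  │Closed  │1002       
$4723.65│29.3 │Alice Taylor│Pending │1003       
$2430.77│14.5 │Grace Smith │Inactive│1004       
$2131.38│87.3 │Bob Brown   │Closed  │1005       
$3637.35│15.0 │Alice Wilson│Active  │1006       
$2421.02│71.4 │Frank Smith │Active  │1007       
$4857.89│55.7 │Alice Jones │Pending │1008       
$443.04 │97.1 │Hank Davis  │Closed  │1009       
$491.24 │1.8  │Frank Smith │Active  │1010       
$1116.46│44.2 │Grace Smith │Active  │1011       
$2213.32│85.9 │Grace Smith │Active  │1012       
$377.73 │77.3 │Alice Brown │Inactive│1013       
$1602.63│38.0 │Frank Wilson│Closed  │1014       
$1933.91│72.7 │Grace Wilson│Closed  │1015       
$4318.63│62.5 │Hank Jones  │Active  │1016       
$4348.01│17.3 │Eve Davis   │Inactive│1017       
                                                
                                                
                                                
                                                


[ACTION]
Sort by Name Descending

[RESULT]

Amount  │Score│Name       ▼│Status  │ID         
────────┼─────┼────────────┼────────┼────       
$4318.63│62.5 │Hank Jones  │Active  │1016       
$443.04 │97.1 │Hank Davis  │Closed  │1009       
$1933.91│72.7 │Grace Wilson│Closed  │1015       
$2430.77│14.5 │Grace Smith │Inactive│1004       
$1116.46│44.2 │Grace Smith │Active  │1011       
$2213.32│85.9 │Grace Smith │Active  │1012       
$1602.63│38.0 │Frank Wilson│Closed  │1014       
$2421.02│71.4 │Frank Smith │Active  │1007       
$491.24 │1.8  │Frank Smith │Active  │1010       
$4348.01│17.3 │Eve Davis   │Inactive│1017       
$3641.49│78.8 │Dave Smith  │Inactive│1000       
$3694.70│4.9  │Dave Smith  │Closed  │1002       
$2131.38│87.3 │Bob Brown   │Closed  │1005       
$3637.35│15.0 │Alice Wilson│Active  │1006       
$4723.65│29.3 │Alice Taylor│Pending │1003       
$2820.16│15.8 │Alice Smith │Inactive│1001       
$4857.89│55.7 │Alice Jones │Pending │1008       
$377.73 │77.3 │Alice Brown │Inactive│1013       
                                                
                                                
                                                
                                                


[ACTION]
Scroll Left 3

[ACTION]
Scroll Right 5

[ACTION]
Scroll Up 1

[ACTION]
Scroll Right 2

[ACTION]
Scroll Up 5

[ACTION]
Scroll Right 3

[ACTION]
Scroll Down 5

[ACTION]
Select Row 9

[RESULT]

Amount  │Score│Name       ▼│Status  │ID         
────────┼─────┼────────────┼────────┼────       
$4318.63│62.5 │Hank Jones  │Active  │1016       
$443.04 │97.1 │Hank Davis  │Closed  │1009       
$1933.91│72.7 │Grace Wilson│Closed  │1015       
$2430.77│14.5 │Grace Smith │Inactive│1004       
$1116.46│44.2 │Grace Smith │Active  │1011       
$2213.32│85.9 │Grace Smith │Active  │1012       
$1602.63│38.0 │Frank Wilson│Closed  │1014       
$2421.02│71.4 │Frank Smith │Active  │1007       
$491.24 │1.8  │Frank Smith │Active  │1010       
>4348.01│17.3 │Eve Davis   │Inactive│1017       
$3641.49│78.8 │Dave Smith  │Inactive│1000       
$3694.70│4.9  │Dave Smith  │Closed  │1002       
$2131.38│87.3 │Bob Brown   │Closed  │1005       
$3637.35│15.0 │Alice Wilson│Active  │1006       
$4723.65│29.3 │Alice Taylor│Pending │1003       
$2820.16│15.8 │Alice Smith │Inactive│1001       
$4857.89│55.7 │Alice Jones │Pending │1008       
$377.73 │77.3 │Alice Brown │Inactive│1013       
                                                
                                                
                                                
                                                


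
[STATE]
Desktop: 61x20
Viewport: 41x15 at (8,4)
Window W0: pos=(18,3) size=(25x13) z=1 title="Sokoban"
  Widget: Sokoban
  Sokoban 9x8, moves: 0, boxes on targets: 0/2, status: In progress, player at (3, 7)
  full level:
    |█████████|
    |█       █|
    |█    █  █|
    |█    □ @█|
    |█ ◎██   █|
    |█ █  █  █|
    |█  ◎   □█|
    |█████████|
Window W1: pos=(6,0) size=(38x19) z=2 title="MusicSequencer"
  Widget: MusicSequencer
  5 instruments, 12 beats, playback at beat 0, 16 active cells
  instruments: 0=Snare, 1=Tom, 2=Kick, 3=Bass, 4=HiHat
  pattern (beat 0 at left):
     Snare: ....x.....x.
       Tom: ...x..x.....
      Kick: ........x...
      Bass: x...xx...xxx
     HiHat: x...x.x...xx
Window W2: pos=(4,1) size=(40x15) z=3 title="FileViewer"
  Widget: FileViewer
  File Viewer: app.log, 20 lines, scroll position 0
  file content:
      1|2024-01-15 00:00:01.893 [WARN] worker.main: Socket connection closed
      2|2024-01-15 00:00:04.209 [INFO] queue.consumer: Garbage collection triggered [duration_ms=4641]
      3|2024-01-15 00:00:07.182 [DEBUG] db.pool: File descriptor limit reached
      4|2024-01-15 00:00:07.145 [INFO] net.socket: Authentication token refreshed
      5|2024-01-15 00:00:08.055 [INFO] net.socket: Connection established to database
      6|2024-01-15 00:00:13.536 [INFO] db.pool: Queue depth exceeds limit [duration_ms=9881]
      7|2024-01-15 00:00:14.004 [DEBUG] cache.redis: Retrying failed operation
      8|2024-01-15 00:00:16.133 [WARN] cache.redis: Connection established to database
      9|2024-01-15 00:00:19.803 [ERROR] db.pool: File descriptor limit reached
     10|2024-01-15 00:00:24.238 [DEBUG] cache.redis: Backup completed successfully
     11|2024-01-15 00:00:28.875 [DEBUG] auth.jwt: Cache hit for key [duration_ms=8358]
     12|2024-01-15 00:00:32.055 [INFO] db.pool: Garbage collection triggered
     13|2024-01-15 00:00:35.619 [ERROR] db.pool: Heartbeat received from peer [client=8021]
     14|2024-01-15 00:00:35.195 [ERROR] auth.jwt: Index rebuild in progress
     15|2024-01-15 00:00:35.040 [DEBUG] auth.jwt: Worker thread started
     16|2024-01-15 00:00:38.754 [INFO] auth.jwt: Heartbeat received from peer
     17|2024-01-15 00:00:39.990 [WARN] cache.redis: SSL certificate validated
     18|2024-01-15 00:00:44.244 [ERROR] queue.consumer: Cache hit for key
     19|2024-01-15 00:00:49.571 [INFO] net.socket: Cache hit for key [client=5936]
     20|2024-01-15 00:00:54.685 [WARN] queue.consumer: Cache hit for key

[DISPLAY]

4-01-15 00:00:01.893 [WARN] worker▲┃     
4-01-15 00:00:04.209 [INFO] queue.█┃     
4-01-15 00:00:07.182 [DEBUG] db.po░┃     
4-01-15 00:00:07.145 [INFO] net.so░┃     
4-01-15 00:00:08.055 [INFO] net.so░┃     
4-01-15 00:00:13.536 [INFO] db.poo░┃     
4-01-15 00:00:14.004 [DEBUG] cache░┃     
4-01-15 00:00:16.133 [WARN] cache.░┃     
4-01-15 00:00:19.803 [ERROR] db.po░┃     
4-01-15 00:00:24.238 [DEBUG] cache░┃     
4-01-15 00:00:28.875 [DEBUG] auth.▼┃     
━━━━━━━━━━━━━━━━━━━━━━━━━━━━━━━━━━━┛     
                                   ┃     
                                   ┃     
━━━━━━━━━━━━━━━━━━━━━━━━━━━━━━━━━━━┛     


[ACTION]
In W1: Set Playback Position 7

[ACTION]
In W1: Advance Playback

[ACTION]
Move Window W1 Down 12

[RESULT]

4-01-15 00:00:01.893 [WARN] worker▲┃     
4-01-15 00:00:04.209 [INFO] queue.█┃     
4-01-15 00:00:07.182 [DEBUG] db.po░┃     
4-01-15 00:00:07.145 [INFO] net.so░┃     
4-01-15 00:00:08.055 [INFO] net.so░┃     
4-01-15 00:00:13.536 [INFO] db.poo░┃     
4-01-15 00:00:14.004 [DEBUG] cache░┃     
4-01-15 00:00:16.133 [WARN] cache.░┃     
4-01-15 00:00:19.803 [ERROR] db.po░┃     
4-01-15 00:00:24.238 [DEBUG] cache░┃     
4-01-15 00:00:28.875 [DEBUG] auth.▼┃     
━━━━━━━━━━━━━━━━━━━━━━━━━━━━━━━━━━━┛     
                                   ┃     
                                   ┃     
                                   ┃     


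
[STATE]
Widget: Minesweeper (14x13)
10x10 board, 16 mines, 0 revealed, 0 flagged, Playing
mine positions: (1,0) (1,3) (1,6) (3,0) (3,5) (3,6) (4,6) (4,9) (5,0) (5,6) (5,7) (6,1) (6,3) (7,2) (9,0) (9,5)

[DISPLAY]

■■■■■■■■■■    
■■■■■■■■■■    
■■■■■■■■■■    
■■■■■■■■■■    
■■■■■■■■■■    
■■■■■■■■■■    
■■■■■■■■■■    
■■■■■■■■■■    
■■■■■■■■■■    
■■■■■■■■■■    
              
              
              


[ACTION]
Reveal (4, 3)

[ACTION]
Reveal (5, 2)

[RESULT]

■■■■■■■■■■    
■■■■■■■■■■    
■2112■■■■■    
■1  1■■■■■    
■2  1■■■■■    
■2211■■■■■    
■■■■■■■■■■    
■■■■■■■■■■    
■■■■■■■■■■    
■■■■■■■■■■    
              
              
              


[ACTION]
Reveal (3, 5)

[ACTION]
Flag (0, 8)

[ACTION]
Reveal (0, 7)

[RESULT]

■■■■■■■■■■    
✹■■✹■■✹■■■    
■2112■■■■■    
✹1  1✹✹■■■    
■2  1■✹■■✹    
✹2211■✹✹■■    
■✹■✹■■■■■■    
■■✹■■■■■■■    
■■■■■■■■■■    
✹■■■■✹■■■■    
              
              
              


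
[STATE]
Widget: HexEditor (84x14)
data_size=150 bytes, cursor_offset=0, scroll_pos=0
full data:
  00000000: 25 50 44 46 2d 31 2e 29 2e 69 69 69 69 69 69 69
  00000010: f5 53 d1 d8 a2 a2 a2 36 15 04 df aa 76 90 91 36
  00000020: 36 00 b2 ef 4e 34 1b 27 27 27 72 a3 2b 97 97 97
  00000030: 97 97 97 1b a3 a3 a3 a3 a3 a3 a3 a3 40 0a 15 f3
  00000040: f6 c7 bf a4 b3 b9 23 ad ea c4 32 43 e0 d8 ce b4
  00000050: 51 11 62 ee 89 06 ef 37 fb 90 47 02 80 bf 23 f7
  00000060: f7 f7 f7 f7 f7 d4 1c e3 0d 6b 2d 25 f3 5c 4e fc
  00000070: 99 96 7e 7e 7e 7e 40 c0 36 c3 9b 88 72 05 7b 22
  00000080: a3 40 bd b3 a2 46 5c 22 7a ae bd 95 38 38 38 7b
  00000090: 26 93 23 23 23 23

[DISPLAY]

00000000  25 50 44 46 2d 31 2e 29  2e 69 69 69 69 69 69 69  |%PDF-1.).iiiiiii|      
00000010  f5 53 d1 d8 a2 a2 a2 36  15 04 df aa 76 90 91 36  |.S.....6....v..6|      
00000020  36 00 b2 ef 4e 34 1b 27  27 27 72 a3 2b 97 97 97  |6...N4.'''r.+...|      
00000030  97 97 97 1b a3 a3 a3 a3  a3 a3 a3 a3 40 0a 15 f3  |............@...|      
00000040  f6 c7 bf a4 b3 b9 23 ad  ea c4 32 43 e0 d8 ce b4  |......#...2C....|      
00000050  51 11 62 ee 89 06 ef 37  fb 90 47 02 80 bf 23 f7  |Q.b....7..G...#.|      
00000060  f7 f7 f7 f7 f7 d4 1c e3  0d 6b 2d 25 f3 5c 4e fc  |.........k-%.\N.|      
00000070  99 96 7e 7e 7e 7e 40 c0  36 c3 9b 88 72 05 7b 22  |..~~~~@.6...r.{"|      
00000080  a3 40 bd b3 a2 46 5c 22  7a ae bd 95 38 38 38 7b  |.@...F\"z...888{|      
00000090  26 93 23 23 23 23                                 |&.####          |      
                                                                                    
                                                                                    
                                                                                    
                                                                                    


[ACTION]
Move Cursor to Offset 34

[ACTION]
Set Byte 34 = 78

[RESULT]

00000000  25 50 44 46 2d 31 2e 29  2e 69 69 69 69 69 69 69  |%PDF-1.).iiiiiii|      
00000010  f5 53 d1 d8 a2 a2 a2 36  15 04 df aa 76 90 91 36  |.S.....6....v..6|      
00000020  36 00 78 ef 4e 34 1b 27  27 27 72 a3 2b 97 97 97  |6.x.N4.'''r.+...|      
00000030  97 97 97 1b a3 a3 a3 a3  a3 a3 a3 a3 40 0a 15 f3  |............@...|      
00000040  f6 c7 bf a4 b3 b9 23 ad  ea c4 32 43 e0 d8 ce b4  |......#...2C....|      
00000050  51 11 62 ee 89 06 ef 37  fb 90 47 02 80 bf 23 f7  |Q.b....7..G...#.|      
00000060  f7 f7 f7 f7 f7 d4 1c e3  0d 6b 2d 25 f3 5c 4e fc  |.........k-%.\N.|      
00000070  99 96 7e 7e 7e 7e 40 c0  36 c3 9b 88 72 05 7b 22  |..~~~~@.6...r.{"|      
00000080  a3 40 bd b3 a2 46 5c 22  7a ae bd 95 38 38 38 7b  |.@...F\"z...888{|      
00000090  26 93 23 23 23 23                                 |&.####          |      
                                                                                    
                                                                                    
                                                                                    
                                                                                    


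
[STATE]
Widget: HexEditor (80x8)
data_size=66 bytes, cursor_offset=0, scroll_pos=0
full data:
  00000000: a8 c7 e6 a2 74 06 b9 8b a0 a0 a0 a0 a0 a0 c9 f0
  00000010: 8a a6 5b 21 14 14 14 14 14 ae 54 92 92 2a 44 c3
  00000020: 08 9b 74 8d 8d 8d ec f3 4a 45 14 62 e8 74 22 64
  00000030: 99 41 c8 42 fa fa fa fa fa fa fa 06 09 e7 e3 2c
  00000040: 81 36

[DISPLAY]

00000000  A8 c7 e6 a2 74 06 b9 8b  a0 a0 a0 a0 a0 a0 c9 f0  |....t...........|  
00000010  8a a6 5b 21 14 14 14 14  14 ae 54 92 92 2a 44 c3  |..[!......T..*D.|  
00000020  08 9b 74 8d 8d 8d ec f3  4a 45 14 62 e8 74 22 64  |..t.....JE.b.t"d|  
00000030  99 41 c8 42 fa fa fa fa  fa fa fa 06 09 e7 e3 2c  |.A.B...........,|  
00000040  81 36                                             |.6              |  
                                                                                
                                                                                
                                                                                


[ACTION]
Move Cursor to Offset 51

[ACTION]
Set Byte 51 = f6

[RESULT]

00000000  a8 c7 e6 a2 74 06 b9 8b  a0 a0 a0 a0 a0 a0 c9 f0  |....t...........|  
00000010  8a a6 5b 21 14 14 14 14  14 ae 54 92 92 2a 44 c3  |..[!......T..*D.|  
00000020  08 9b 74 8d 8d 8d ec f3  4a 45 14 62 e8 74 22 64  |..t.....JE.b.t"d|  
00000030  99 41 c8 F6 fa fa fa fa  fa fa fa 06 09 e7 e3 2c  |.A.............,|  
00000040  81 36                                             |.6              |  
                                                                                
                                                                                
                                                                                


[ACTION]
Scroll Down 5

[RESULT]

00000040  81 36                                             |.6              |  
                                                                                
                                                                                
                                                                                
                                                                                
                                                                                
                                                                                
                                                                                


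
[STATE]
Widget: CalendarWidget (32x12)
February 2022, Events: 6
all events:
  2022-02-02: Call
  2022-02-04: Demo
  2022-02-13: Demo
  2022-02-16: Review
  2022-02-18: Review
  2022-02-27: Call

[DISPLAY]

         February 2022          
Mo Tu We Th Fr Sa Su            
    1  2*  3  4*  5  6          
 7  8  9 10 11 12 13*           
14 15 16* 17 18* 19 20          
21 22 23 24 25 26 27*           
28                              
                                
                                
                                
                                
                                


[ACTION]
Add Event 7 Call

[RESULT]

         February 2022          
Mo Tu We Th Fr Sa Su            
    1  2*  3  4*  5  6          
 7*  8  9 10 11 12 13*          
14 15 16* 17 18* 19 20          
21 22 23 24 25 26 27*           
28                              
                                
                                
                                
                                
                                


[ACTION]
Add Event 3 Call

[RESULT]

         February 2022          
Mo Tu We Th Fr Sa Su            
    1  2*  3*  4*  5  6         
 7*  8  9 10 11 12 13*          
14 15 16* 17 18* 19 20          
21 22 23 24 25 26 27*           
28                              
                                
                                
                                
                                
                                


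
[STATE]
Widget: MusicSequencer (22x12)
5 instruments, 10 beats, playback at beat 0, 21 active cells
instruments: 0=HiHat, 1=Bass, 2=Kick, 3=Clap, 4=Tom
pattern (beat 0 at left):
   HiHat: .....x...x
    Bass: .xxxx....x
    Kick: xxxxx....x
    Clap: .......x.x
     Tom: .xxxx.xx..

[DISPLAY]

      ▼123456789      
 HiHat·····█···█      
  Bass·████····█      
  Kick█████····█      
  Clap·······█·█      
   Tom·████·██··      
                      
                      
                      
                      
                      
                      


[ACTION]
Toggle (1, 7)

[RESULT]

      ▼123456789      
 HiHat·····█···█      
  Bass·████··█·█      
  Kick█████····█      
  Clap·······█·█      
   Tom·████·██··      
                      
                      
                      
                      
                      
                      


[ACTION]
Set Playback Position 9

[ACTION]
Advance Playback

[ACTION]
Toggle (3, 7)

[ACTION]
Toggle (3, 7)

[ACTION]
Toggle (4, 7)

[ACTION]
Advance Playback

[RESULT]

      0▼23456789      
 HiHat·····█···█      
  Bass·████··█·█      
  Kick█████····█      
  Clap·······█·█      
   Tom·████·█···      
                      
                      
                      
                      
                      
                      


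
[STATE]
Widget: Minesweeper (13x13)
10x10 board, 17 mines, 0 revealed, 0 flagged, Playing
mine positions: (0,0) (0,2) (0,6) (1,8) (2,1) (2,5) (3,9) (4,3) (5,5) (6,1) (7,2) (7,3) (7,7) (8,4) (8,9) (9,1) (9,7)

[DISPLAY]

■■■■■■■■■■   
■■■■■■■■■■   
■■■■■■■■■■   
■■■■■■■■■■   
■■■■■■■■■■   
■■■■■■■■■■   
■■■■■■■■■■   
■■■■■■■■■■   
■■■■■■■■■■   
■■■■■■■■■■   
             
             
             


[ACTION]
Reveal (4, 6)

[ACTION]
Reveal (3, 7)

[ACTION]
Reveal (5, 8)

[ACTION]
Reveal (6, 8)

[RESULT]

■■■■■■■■■■   
■■■■■■■■■■   
■■■■■■112■   
■■■■■■1 1■   
■■■■■■1 11   
■■■■■■1      
■■■■■■211    
■■■■■■■■21   
■■■■■■■■■■   
■■■■■■■■■■   
             
             
             


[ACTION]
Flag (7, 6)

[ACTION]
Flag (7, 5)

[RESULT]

■■■■■■■■■■   
■■■■■■■■■■   
■■■■■■112■   
■■■■■■1 1■   
■■■■■■1 11   
■■■■■■1      
■■■■■■211    
■■■■■⚑⚑■21   
■■■■■■■■■■   
■■■■■■■■■■   
             
             
             


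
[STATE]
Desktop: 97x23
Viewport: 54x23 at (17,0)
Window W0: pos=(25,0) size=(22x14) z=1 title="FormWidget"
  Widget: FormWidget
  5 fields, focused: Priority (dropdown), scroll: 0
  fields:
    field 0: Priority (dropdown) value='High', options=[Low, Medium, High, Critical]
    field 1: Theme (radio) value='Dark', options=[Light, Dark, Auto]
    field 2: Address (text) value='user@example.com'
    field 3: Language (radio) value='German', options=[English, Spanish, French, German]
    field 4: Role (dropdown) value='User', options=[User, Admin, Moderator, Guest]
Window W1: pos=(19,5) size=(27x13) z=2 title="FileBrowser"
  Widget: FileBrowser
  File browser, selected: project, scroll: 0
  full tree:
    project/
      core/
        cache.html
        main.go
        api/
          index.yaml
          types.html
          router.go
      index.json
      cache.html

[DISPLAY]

        ┏━━━━━━━━━━━━━━━━━━━━┓                        
        ┃ FormWidget         ┃                        
        ┠────────────────────┨                        
        ┃> Priority:   [Hig▼]┃                        
        ┃  Theme:      ( ) Li┃                        
  ┏━━━━━━━━━━━━━━━━━━━━━━━━━┓┃                        
  ┃ FileBrowser             ┃┃                        
  ┠─────────────────────────┨┃                        
  ┃> [-] project/           ┃┃                        
  ┃    [+] core/            ┃┃                        
  ┃    index.json           ┃┃                        
  ┃    cache.html           ┃┃                        
  ┃                         ┃┃                        
  ┃                         ┃┛                        
  ┃                         ┃                         
  ┃                         ┃                         
  ┃                         ┃                         
  ┗━━━━━━━━━━━━━━━━━━━━━━━━━┛                         
                                                      
                                                      
                                                      
                                                      
                                                      


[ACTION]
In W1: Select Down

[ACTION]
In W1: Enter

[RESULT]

        ┏━━━━━━━━━━━━━━━━━━━━┓                        
        ┃ FormWidget         ┃                        
        ┠────────────────────┨                        
        ┃> Priority:   [Hig▼]┃                        
        ┃  Theme:      ( ) Li┃                        
  ┏━━━━━━━━━━━━━━━━━━━━━━━━━┓┃                        
  ┃ FileBrowser             ┃┃                        
  ┠─────────────────────────┨┃                        
  ┃  [-] project/           ┃┃                        
  ┃  > [-] core/            ┃┃                        
  ┃      cache.html         ┃┃                        
  ┃      main.go            ┃┃                        
  ┃      [+] api/           ┃┃                        
  ┃    index.json           ┃┛                        
  ┃    cache.html           ┃                         
  ┃                         ┃                         
  ┃                         ┃                         
  ┗━━━━━━━━━━━━━━━━━━━━━━━━━┛                         
                                                      
                                                      
                                                      
                                                      
                                                      


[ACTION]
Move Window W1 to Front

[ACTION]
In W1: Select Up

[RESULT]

        ┏━━━━━━━━━━━━━━━━━━━━┓                        
        ┃ FormWidget         ┃                        
        ┠────────────────────┨                        
        ┃> Priority:   [Hig▼]┃                        
        ┃  Theme:      ( ) Li┃                        
  ┏━━━━━━━━━━━━━━━━━━━━━━━━━┓┃                        
  ┃ FileBrowser             ┃┃                        
  ┠─────────────────────────┨┃                        
  ┃> [-] project/           ┃┃                        
  ┃    [-] core/            ┃┃                        
  ┃      cache.html         ┃┃                        
  ┃      main.go            ┃┃                        
  ┃      [+] api/           ┃┃                        
  ┃    index.json           ┃┛                        
  ┃    cache.html           ┃                         
  ┃                         ┃                         
  ┃                         ┃                         
  ┗━━━━━━━━━━━━━━━━━━━━━━━━━┛                         
                                                      
                                                      
                                                      
                                                      
                                                      


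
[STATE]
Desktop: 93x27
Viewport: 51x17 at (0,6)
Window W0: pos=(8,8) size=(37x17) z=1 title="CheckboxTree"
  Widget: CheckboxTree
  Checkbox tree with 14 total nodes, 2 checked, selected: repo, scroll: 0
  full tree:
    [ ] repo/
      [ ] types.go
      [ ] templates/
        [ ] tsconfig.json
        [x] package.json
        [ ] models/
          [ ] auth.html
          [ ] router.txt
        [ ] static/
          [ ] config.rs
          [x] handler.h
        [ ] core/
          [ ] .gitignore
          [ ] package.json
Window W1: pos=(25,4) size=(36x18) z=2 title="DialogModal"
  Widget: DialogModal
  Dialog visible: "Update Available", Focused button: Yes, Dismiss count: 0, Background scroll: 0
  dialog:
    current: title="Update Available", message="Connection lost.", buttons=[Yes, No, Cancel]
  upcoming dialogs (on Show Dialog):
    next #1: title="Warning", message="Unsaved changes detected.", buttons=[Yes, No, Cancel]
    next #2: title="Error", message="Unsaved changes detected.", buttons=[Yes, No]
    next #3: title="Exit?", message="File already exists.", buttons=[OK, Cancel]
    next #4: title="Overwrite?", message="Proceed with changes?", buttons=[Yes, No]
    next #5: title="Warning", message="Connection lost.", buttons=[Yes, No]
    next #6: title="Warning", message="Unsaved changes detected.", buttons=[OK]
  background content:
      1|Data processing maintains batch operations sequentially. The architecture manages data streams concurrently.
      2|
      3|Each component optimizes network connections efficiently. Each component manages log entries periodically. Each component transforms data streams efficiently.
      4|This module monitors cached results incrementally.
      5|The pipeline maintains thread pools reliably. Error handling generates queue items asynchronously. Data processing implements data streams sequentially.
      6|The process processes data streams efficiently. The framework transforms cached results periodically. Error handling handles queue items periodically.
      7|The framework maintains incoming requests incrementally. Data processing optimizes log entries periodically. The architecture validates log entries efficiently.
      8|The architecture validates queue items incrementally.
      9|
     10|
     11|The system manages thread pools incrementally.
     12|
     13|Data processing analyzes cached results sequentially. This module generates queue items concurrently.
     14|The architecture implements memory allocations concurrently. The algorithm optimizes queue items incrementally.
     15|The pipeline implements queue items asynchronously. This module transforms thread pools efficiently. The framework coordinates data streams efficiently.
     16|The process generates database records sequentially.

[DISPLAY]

                         ┠─────────────────────────
                         ┃Data processing maintains
        ┏━━━━━━━━━━━━━━━━┃                         
        ┃ CheckboxTree   ┃Each component optimizes 
        ┠────────────────┃This module monitors cach
        ┃>[-] repo/      ┃The p┌───────────────────
        ┃   [ ] types.go ┃The p│   Update Available
        ┃   [-] templates┃The f│   Connection lost.
        ┃     [ ] tsconfi┃The a│ [Yes]  No   Cancel
        ┃     [x] package┃     └───────────────────
        ┃     [ ] models/┃                         
        ┃       [ ] auth.┃The system manages thread
        ┃       [ ] route┃                         
        ┃     [-] static/┃Data processing analyzes 
        ┃       [ ] confi┃The architecture implemen
        ┃       [x] handl┗━━━━━━━━━━━━━━━━━━━━━━━━━
        ┃     [ ] core/                     ┃      


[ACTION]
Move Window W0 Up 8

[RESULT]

        ┃     [ ] tsconfi┠─────────────────────────
        ┃     [x] package┃Data processing maintains
        ┃     [ ] models/┃                         
        ┃       [ ] auth.┃Each component optimizes 
        ┃       [ ] route┃This module monitors cach
        ┃     [-] static/┃The p┌───────────────────
        ┃       [ ] confi┃The p│   Update Available
        ┃       [x] handl┃The f│   Connection lost.
        ┃     [ ] core/  ┃The a│ [Yes]  No   Cancel
        ┃       [ ] .giti┃     └───────────────────
        ┗━━━━━━━━━━━━━━━━┃                         
                         ┃The system manages thread
                         ┃                         
                         ┃Data processing analyzes 
                         ┃The architecture implemen
                         ┗━━━━━━━━━━━━━━━━━━━━━━━━━
                                                   


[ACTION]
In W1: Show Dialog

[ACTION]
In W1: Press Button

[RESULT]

        ┃     [ ] tsconfi┠─────────────────────────
        ┃     [x] package┃Data processing maintains
        ┃     [ ] models/┃                         
        ┃       [ ] auth.┃Each component optimizes 
        ┃       [ ] route┃This module monitors cach
        ┃     [-] static/┃The pipeline maintains th
        ┃       [ ] confi┃The process processes dat
        ┃       [x] handl┃The framework maintains i
        ┃     [ ] core/  ┃The architecture validate
        ┃       [ ] .giti┃                         
        ┗━━━━━━━━━━━━━━━━┃                         
                         ┃The system manages thread
                         ┃                         
                         ┃Data processing analyzes 
                         ┃The architecture implemen
                         ┗━━━━━━━━━━━━━━━━━━━━━━━━━
                                                   


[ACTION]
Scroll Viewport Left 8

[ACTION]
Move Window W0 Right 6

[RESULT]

              ┃     [ ] t┠─────────────────────────
              ┃     [x] p┃Data processing maintains
              ┃     [ ] m┃                         
              ┃       [ ]┃Each component optimizes 
              ┃       [ ]┃This module monitors cach
              ┃     [-] s┃The pipeline maintains th
              ┃       [ ]┃The process processes dat
              ┃       [x]┃The framework maintains i
              ┃     [ ] c┃The architecture validate
              ┃       [ ]┃                         
              ┗━━━━━━━━━━┃                         
                         ┃The system manages thread
                         ┃                         
                         ┃Data processing analyzes 
                         ┃The architecture implemen
                         ┗━━━━━━━━━━━━━━━━━━━━━━━━━
                                                   


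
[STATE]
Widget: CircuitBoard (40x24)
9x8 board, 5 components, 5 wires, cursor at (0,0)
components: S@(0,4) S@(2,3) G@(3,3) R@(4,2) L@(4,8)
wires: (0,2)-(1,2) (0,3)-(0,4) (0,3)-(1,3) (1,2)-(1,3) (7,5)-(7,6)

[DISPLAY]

   0 1 2 3 4 5 6 7 8                    
0  [.]      ·   · ─ S                   
            │   │                       
1           · ─ ·                       
                                        
2               S                       
                                        
3               G                       
                                        
4           R                       L   
                                        
5                                       
                                        
6                                       
                                        
7                       · ─ ·           
Cursor: (0,0)                           
                                        
                                        
                                        
                                        
                                        
                                        
                                        


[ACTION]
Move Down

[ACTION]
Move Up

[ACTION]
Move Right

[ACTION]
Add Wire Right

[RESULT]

   0 1 2 3 4 5 6 7 8                    
0      [.]─ ·   · ─ S                   
            │   │                       
1           · ─ ·                       
                                        
2               S                       
                                        
3               G                       
                                        
4           R                       L   
                                        
5                                       
                                        
6                                       
                                        
7                       · ─ ·           
Cursor: (0,1)                           
                                        
                                        
                                        
                                        
                                        
                                        
                                        


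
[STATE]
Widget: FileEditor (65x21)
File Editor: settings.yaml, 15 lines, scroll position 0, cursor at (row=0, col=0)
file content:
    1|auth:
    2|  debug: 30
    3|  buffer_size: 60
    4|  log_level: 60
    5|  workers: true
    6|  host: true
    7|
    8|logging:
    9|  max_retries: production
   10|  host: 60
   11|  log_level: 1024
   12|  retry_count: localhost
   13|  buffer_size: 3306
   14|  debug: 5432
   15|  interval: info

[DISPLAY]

█uth:                                                           ▲
  debug: 30                                                     █
  buffer_size: 60                                               ░
  log_level: 60                                                 ░
  workers: true                                                 ░
  host: true                                                    ░
                                                                ░
logging:                                                        ░
  max_retries: production                                       ░
  host: 60                                                      ░
  log_level: 1024                                               ░
  retry_count: localhost                                        ░
  buffer_size: 3306                                             ░
  debug: 5432                                                   ░
  interval: info                                                ░
                                                                ░
                                                                ░
                                                                ░
                                                                ░
                                                                ░
                                                                ▼


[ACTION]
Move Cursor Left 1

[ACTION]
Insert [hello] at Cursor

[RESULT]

hello█uth:                                                      ▲
  debug: 30                                                     █
  buffer_size: 60                                               ░
  log_level: 60                                                 ░
  workers: true                                                 ░
  host: true                                                    ░
                                                                ░
logging:                                                        ░
  max_retries: production                                       ░
  host: 60                                                      ░
  log_level: 1024                                               ░
  retry_count: localhost                                        ░
  buffer_size: 3306                                             ░
  debug: 5432                                                   ░
  interval: info                                                ░
                                                                ░
                                                                ░
                                                                ░
                                                                ░
                                                                ░
                                                                ▼


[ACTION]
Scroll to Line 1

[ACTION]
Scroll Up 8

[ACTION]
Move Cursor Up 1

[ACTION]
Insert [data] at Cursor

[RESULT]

hellodata█uth:                                                  ▲
  debug: 30                                                     █
  buffer_size: 60                                               ░
  log_level: 60                                                 ░
  workers: true                                                 ░
  host: true                                                    ░
                                                                ░
logging:                                                        ░
  max_retries: production                                       ░
  host: 60                                                      ░
  log_level: 1024                                               ░
  retry_count: localhost                                        ░
  buffer_size: 3306                                             ░
  debug: 5432                                                   ░
  interval: info                                                ░
                                                                ░
                                                                ░
                                                                ░
                                                                ░
                                                                ░
                                                                ▼
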